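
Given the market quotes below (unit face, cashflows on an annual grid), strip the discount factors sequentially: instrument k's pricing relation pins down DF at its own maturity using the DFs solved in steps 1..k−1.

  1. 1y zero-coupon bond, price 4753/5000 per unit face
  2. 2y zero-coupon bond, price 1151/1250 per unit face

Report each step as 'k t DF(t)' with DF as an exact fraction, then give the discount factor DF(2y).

1 1 4753/5000
2 2 1151/1250
DF(2y) = 1151/1250 ≈ 0.920800

step 1 [1y] zero: DF = P = 4753/5000 ≈ 0.950600
step 2 [2y] zero: DF = P = 1151/1250 ≈ 0.920800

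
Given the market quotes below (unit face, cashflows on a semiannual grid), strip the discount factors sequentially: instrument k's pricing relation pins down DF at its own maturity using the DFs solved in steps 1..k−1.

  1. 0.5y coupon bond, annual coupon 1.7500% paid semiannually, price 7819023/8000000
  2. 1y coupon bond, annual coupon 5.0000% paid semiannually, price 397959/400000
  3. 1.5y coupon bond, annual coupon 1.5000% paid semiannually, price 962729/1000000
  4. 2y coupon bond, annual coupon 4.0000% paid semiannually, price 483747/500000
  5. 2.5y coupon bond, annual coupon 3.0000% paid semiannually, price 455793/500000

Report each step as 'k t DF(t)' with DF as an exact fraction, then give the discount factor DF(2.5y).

1 1/2 9689/10000
2 1 947/1000
3 3/2 9413/10000
4 2 357/400
5 5/2 8427/10000
DF(2.5y) = 8427/10000 ≈ 0.842700

step 1 [0.5y] bond c/2=7/800: DF=(7819023/8000000 − 7/800·(0))/(1+7/800) = 9689/10000 ≈ 0.968900
step 2 [1y] bond c/2=1/40: DF=(397959/400000 − 1/40·(0.968900))/(1+1/40) = 947/1000 ≈ 0.947000
step 3 [1.5y] bond c/2=3/400: DF=(962729/1000000 − 3/400·(0.968900+0.947000))/(1+3/400) = 9413/10000 ≈ 0.941300
step 4 [2y] bond c/2=1/50: DF=(483747/500000 − 1/50·(0.968900+0.947000+0.941300))/(1+1/50) = 357/400 ≈ 0.892500
step 5 [2.5y] bond c/2=3/200: DF=(455793/500000 − 3/200·(0.968900+0.947000+0.941300+0.892500))/(1+3/200) = 8427/10000 ≈ 0.842700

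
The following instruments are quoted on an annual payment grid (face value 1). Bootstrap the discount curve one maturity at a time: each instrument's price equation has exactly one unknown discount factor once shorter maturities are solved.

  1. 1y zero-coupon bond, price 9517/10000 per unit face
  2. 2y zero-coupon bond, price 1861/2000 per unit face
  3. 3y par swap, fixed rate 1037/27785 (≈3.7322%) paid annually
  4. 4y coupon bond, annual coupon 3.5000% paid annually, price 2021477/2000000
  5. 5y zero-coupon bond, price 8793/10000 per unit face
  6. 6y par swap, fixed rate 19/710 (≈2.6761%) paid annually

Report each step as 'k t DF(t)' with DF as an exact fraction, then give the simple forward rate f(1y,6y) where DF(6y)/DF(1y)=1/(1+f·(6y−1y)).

step 1 [1y] zero: DF = P = 9517/10000 ≈ 0.951700
step 2 [2y] zero: DF = P = 1861/2000 ≈ 0.930500
step 3 [3y] swap r/1=1037/27785: DF=(1 − 1037/27785·(0.951700+0.930500))/(1+1037/27785) = 8963/10000 ≈ 0.896300
step 4 [4y] bond c/1=7/200: DF=(2021477/2000000 − 7/200·(0.951700+0.930500+0.896300))/(1+7/200) = 4413/5000 ≈ 0.882600
step 5 [5y] zero: DF = P = 8793/10000 ≈ 0.879300
step 6 [6y] swap r/1=19/710: DF=(1 − 19/710·(0.951700+0.930500+0.896300+0.882600+0.879300))/(1+19/710) = 2139/2500 ≈ 0.855600

1 1 9517/10000
2 2 1861/2000
3 3 8963/10000
4 4 4413/5000
5 5 8793/10000
6 6 2139/2500
f(1y,6y) = ((9517/10000)/(2139/2500) − 1)/(5) = 31/1380 ≈ 2.2464%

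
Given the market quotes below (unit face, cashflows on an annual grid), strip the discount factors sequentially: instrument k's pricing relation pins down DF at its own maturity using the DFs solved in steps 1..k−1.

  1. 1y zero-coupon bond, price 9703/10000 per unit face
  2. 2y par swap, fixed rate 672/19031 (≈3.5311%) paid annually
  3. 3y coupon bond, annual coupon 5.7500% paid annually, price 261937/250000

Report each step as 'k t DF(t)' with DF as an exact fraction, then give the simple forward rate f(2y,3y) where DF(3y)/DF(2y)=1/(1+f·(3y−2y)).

step 1 [1y] zero: DF = P = 9703/10000 ≈ 0.970300
step 2 [2y] swap r/1=672/19031: DF=(1 − 672/19031·(0.970300))/(1+672/19031) = 583/625 ≈ 0.932800
step 3 [3y] bond c/1=23/400: DF=(261937/250000 − 23/400·(0.970300+0.932800))/(1+23/400) = 8873/10000 ≈ 0.887300

1 1 9703/10000
2 2 583/625
3 3 8873/10000
f(2y,3y) = ((583/625)/(8873/10000) − 1)/(1) = 455/8873 ≈ 5.1279%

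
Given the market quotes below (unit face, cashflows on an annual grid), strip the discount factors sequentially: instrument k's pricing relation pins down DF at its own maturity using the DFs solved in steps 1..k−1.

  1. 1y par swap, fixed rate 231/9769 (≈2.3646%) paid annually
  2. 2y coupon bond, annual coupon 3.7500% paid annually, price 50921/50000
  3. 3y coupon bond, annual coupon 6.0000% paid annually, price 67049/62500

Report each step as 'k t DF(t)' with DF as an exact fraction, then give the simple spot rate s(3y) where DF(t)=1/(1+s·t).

1 1 9769/10000
2 2 9463/10000
3 3 1129/1250
s(3y) = (1/(1129/1250) − 1)/(3) = 121/3387 ≈ 3.5725%

step 1 [1y] swap r/1=231/9769: DF=(1 − 231/9769·(0))/(1+231/9769) = 9769/10000 ≈ 0.976900
step 2 [2y] bond c/1=3/80: DF=(50921/50000 − 3/80·(0.976900))/(1+3/80) = 9463/10000 ≈ 0.946300
step 3 [3y] bond c/1=3/50: DF=(67049/62500 − 3/50·(0.976900+0.946300))/(1+3/50) = 1129/1250 ≈ 0.903200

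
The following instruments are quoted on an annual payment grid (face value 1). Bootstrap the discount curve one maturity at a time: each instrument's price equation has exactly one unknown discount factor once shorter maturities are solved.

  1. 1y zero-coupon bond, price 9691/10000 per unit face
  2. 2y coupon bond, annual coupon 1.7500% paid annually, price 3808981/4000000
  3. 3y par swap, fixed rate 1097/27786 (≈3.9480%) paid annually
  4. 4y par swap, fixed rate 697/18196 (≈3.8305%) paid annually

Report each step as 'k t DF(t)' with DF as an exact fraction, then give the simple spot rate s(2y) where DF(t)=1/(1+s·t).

step 1 [1y] zero: DF = P = 9691/10000 ≈ 0.969100
step 2 [2y] bond c/1=7/400: DF=(3808981/4000000 − 7/400·(0.969100))/(1+7/400) = 1149/1250 ≈ 0.919200
step 3 [3y] swap r/1=1097/27786: DF=(1 − 1097/27786·(0.969100+0.919200))/(1+1097/27786) = 8903/10000 ≈ 0.890300
step 4 [4y] swap r/1=697/18196: DF=(1 − 697/18196·(0.969100+0.919200+0.890300))/(1+697/18196) = 4303/5000 ≈ 0.860600

1 1 9691/10000
2 2 1149/1250
3 3 8903/10000
4 4 4303/5000
s(2y) = (1/(1149/1250) − 1)/(2) = 101/2298 ≈ 4.3951%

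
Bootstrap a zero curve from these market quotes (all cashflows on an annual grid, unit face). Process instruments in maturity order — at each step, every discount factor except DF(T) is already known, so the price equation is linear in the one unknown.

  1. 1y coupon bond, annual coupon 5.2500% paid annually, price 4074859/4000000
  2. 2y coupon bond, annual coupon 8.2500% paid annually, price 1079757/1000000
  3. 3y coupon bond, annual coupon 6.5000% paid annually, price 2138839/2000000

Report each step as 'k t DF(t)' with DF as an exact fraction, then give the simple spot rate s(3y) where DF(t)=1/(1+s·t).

step 1 [1y] bond c/1=21/400: DF=(4074859/4000000 − 21/400·(0))/(1+21/400) = 9679/10000 ≈ 0.967900
step 2 [2y] bond c/1=33/400: DF=(1079757/1000000 − 33/400·(0.967900))/(1+33/400) = 9237/10000 ≈ 0.923700
step 3 [3y] bond c/1=13/200: DF=(2138839/2000000 − 13/200·(0.967900+0.923700))/(1+13/200) = 8887/10000 ≈ 0.888700

1 1 9679/10000
2 2 9237/10000
3 3 8887/10000
s(3y) = (1/(8887/10000) − 1)/(3) = 371/8887 ≈ 4.1746%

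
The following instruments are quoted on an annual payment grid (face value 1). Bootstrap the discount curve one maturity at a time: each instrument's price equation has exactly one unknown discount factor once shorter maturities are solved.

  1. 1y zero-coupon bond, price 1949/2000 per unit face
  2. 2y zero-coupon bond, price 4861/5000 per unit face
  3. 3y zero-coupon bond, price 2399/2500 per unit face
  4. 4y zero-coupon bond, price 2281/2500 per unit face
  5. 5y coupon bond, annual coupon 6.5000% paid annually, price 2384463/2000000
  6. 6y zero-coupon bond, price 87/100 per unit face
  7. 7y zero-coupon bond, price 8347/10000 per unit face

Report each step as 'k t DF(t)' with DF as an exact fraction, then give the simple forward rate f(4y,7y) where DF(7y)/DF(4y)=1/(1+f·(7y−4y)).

1 1 1949/2000
2 2 4861/5000
3 3 2399/2500
4 4 2281/2500
5 5 554/625
6 6 87/100
7 7 8347/10000
f(4y,7y) = ((2281/2500)/(8347/10000) − 1)/(3) = 259/8347 ≈ 3.1029%

step 1 [1y] zero: DF = P = 1949/2000 ≈ 0.974500
step 2 [2y] zero: DF = P = 4861/5000 ≈ 0.972200
step 3 [3y] zero: DF = P = 2399/2500 ≈ 0.959600
step 4 [4y] zero: DF = P = 2281/2500 ≈ 0.912400
step 5 [5y] bond c/1=13/200: DF=(2384463/2000000 − 13/200·(0.974500+0.972200+0.959600+0.912400))/(1+13/200) = 554/625 ≈ 0.886400
step 6 [6y] zero: DF = P = 87/100 ≈ 0.870000
step 7 [7y] zero: DF = P = 8347/10000 ≈ 0.834700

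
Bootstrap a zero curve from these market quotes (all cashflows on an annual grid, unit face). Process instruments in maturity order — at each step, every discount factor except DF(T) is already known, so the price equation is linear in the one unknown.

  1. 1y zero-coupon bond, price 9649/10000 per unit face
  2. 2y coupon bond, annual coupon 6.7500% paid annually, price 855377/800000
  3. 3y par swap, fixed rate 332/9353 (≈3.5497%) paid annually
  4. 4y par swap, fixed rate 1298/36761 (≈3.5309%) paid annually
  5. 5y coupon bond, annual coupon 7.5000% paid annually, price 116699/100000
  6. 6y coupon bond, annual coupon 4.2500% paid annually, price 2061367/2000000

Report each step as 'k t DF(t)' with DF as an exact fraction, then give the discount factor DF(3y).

1 1 9649/10000
2 2 4703/5000
3 3 2251/2500
4 4 4351/5000
5 5 8291/10000
6 6 161/200
DF(3y) = 2251/2500 ≈ 0.900400

step 1 [1y] zero: DF = P = 9649/10000 ≈ 0.964900
step 2 [2y] bond c/1=27/400: DF=(855377/800000 − 27/400·(0.964900))/(1+27/400) = 4703/5000 ≈ 0.940600
step 3 [3y] swap r/1=332/9353: DF=(1 − 332/9353·(0.964900+0.940600))/(1+332/9353) = 2251/2500 ≈ 0.900400
step 4 [4y] swap r/1=1298/36761: DF=(1 − 1298/36761·(0.964900+0.940600+0.900400))/(1+1298/36761) = 4351/5000 ≈ 0.870200
step 5 [5y] bond c/1=3/40: DF=(116699/100000 − 3/40·(0.964900+0.940600+0.900400+0.870200))/(1+3/40) = 8291/10000 ≈ 0.829100
step 6 [6y] bond c/1=17/400: DF=(2061367/2000000 − 17/400·(0.964900+0.940600+0.900400+0.870200+0.829100))/(1+17/400) = 161/200 ≈ 0.805000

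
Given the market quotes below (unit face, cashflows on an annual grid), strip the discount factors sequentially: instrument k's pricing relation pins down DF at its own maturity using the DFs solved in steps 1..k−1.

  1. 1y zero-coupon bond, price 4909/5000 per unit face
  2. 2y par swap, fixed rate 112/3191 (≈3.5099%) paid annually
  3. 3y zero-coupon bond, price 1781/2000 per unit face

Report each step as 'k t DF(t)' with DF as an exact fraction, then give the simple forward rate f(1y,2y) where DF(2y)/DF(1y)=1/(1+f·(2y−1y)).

1 1 4909/5000
2 2 583/625
3 3 1781/2000
f(1y,2y) = ((4909/5000)/(583/625) − 1)/(1) = 245/4664 ≈ 5.2530%

step 1 [1y] zero: DF = P = 4909/5000 ≈ 0.981800
step 2 [2y] swap r/1=112/3191: DF=(1 − 112/3191·(0.981800))/(1+112/3191) = 583/625 ≈ 0.932800
step 3 [3y] zero: DF = P = 1781/2000 ≈ 0.890500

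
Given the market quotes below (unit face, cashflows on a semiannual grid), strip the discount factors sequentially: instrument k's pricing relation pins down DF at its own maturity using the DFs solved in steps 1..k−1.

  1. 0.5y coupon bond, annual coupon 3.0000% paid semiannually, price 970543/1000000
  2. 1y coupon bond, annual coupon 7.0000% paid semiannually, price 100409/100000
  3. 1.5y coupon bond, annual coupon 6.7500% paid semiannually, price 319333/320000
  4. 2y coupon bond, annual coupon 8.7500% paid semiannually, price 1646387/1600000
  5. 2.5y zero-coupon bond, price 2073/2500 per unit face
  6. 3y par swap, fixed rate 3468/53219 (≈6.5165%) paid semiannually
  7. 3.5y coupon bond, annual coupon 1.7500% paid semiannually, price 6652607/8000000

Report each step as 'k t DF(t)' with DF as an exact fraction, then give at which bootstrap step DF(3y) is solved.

1 1/2 4781/5000
2 1 4689/5000
3 3/2 1807/2000
4 2 4343/5000
5 5/2 2073/2500
6 3 4133/5000
7 7/2 3891/5000
DF(3y) is solved at step 6

step 1 [0.5y] bond c/2=3/200: DF=(970543/1000000 − 3/200·(0))/(1+3/200) = 4781/5000 ≈ 0.956200
step 2 [1y] bond c/2=7/200: DF=(100409/100000 − 7/200·(0.956200))/(1+7/200) = 4689/5000 ≈ 0.937800
step 3 [1.5y] bond c/2=27/800: DF=(319333/320000 − 27/800·(0.956200+0.937800))/(1+27/800) = 1807/2000 ≈ 0.903500
step 4 [2y] bond c/2=7/160: DF=(1646387/1600000 − 7/160·(0.956200+0.937800+0.903500))/(1+7/160) = 4343/5000 ≈ 0.868600
step 5 [2.5y] zero: DF = P = 2073/2500 ≈ 0.829200
step 6 [3y] swap r/2=1734/53219: DF=(1 − 1734/53219·(0.956200+0.937800+0.903500+0.868600+0.829200))/(1+1734/53219) = 4133/5000 ≈ 0.826600
step 7 [3.5y] bond c/2=7/800: DF=(6652607/8000000 − 7/800·(0.956200+0.937800+0.903500+0.868600+0.829200+0.826600))/(1+7/800) = 3891/5000 ≈ 0.778200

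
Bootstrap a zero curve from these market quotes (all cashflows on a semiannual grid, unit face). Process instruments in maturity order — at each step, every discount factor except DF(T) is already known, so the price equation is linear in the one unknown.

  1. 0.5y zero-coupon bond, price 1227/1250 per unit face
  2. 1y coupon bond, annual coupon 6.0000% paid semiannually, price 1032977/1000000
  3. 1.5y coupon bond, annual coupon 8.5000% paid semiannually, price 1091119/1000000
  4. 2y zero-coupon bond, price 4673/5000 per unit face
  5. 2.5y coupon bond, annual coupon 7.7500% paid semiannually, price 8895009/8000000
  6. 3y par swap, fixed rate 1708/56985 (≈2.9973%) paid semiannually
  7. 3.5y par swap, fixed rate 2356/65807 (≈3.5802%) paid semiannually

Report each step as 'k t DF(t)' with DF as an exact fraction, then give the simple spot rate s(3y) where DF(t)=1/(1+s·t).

step 1 [0.5y] zero: DF = P = 1227/1250 ≈ 0.981600
step 2 [1y] bond c/2=3/100: DF=(1032977/1000000 − 3/100·(0.981600))/(1+3/100) = 9743/10000 ≈ 0.974300
step 3 [1.5y] bond c/2=17/400: DF=(1091119/1000000 − 17/400·(0.981600+0.974300))/(1+17/400) = 9669/10000 ≈ 0.966900
step 4 [2y] zero: DF = P = 4673/5000 ≈ 0.934600
step 5 [2.5y] bond c/2=31/800: DF=(8895009/8000000 − 31/800·(0.981600+0.974300+0.966900+0.934600))/(1+31/800) = 1853/2000 ≈ 0.926500
step 6 [3y] swap r/2=854/56985: DF=(1 − 854/56985·(0.981600+0.974300+0.966900+0.934600+0.926500))/(1+854/56985) = 4573/5000 ≈ 0.914600
step 7 [3.5y] swap r/2=1178/65807: DF=(1 − 1178/65807·(0.981600+0.974300+0.966900+0.934600+0.926500+0.914600))/(1+1178/65807) = 4411/5000 ≈ 0.882200

1 1/2 1227/1250
2 1 9743/10000
3 3/2 9669/10000
4 2 4673/5000
5 5/2 1853/2000
6 3 4573/5000
7 7/2 4411/5000
s(3y) = (1/(4573/5000) − 1)/(3) = 427/13719 ≈ 3.1125%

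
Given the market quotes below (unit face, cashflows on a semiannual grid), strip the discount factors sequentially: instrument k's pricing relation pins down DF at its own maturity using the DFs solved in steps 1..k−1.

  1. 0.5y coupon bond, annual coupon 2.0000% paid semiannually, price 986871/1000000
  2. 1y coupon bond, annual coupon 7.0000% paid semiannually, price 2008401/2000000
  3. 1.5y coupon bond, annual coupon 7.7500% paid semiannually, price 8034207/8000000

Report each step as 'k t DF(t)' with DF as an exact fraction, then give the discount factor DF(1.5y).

step 1 [0.5y] bond c/2=1/100: DF=(986871/1000000 − 1/100·(0))/(1+1/100) = 9771/10000 ≈ 0.977100
step 2 [1y] bond c/2=7/200: DF=(2008401/2000000 − 7/200·(0.977100))/(1+7/200) = 2343/2500 ≈ 0.937200
step 3 [1.5y] bond c/2=31/800: DF=(8034207/8000000 − 31/800·(0.977100+0.937200))/(1+31/800) = 4477/5000 ≈ 0.895400

1 1/2 9771/10000
2 1 2343/2500
3 3/2 4477/5000
DF(1.5y) = 4477/5000 ≈ 0.895400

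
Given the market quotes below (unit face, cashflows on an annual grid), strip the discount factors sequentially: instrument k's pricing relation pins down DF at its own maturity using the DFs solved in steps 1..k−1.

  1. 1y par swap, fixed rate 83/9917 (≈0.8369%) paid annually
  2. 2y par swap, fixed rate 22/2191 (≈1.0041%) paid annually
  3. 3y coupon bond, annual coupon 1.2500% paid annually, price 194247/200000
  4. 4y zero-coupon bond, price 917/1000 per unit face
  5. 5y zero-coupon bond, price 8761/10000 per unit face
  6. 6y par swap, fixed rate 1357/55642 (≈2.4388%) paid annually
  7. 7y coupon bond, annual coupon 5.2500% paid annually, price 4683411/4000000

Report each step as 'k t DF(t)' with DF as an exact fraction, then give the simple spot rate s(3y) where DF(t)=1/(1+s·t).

1 1 9917/10000
2 2 4901/5000
3 3 9349/10000
4 4 917/1000
5 5 8761/10000
6 6 8643/10000
7 7 8349/10000
s(3y) = (1/(9349/10000) − 1)/(3) = 217/9349 ≈ 2.3211%

step 1 [1y] swap r/1=83/9917: DF=(1 − 83/9917·(0))/(1+83/9917) = 9917/10000 ≈ 0.991700
step 2 [2y] swap r/1=22/2191: DF=(1 − 22/2191·(0.991700))/(1+22/2191) = 4901/5000 ≈ 0.980200
step 3 [3y] bond c/1=1/80: DF=(194247/200000 − 1/80·(0.991700+0.980200))/(1+1/80) = 9349/10000 ≈ 0.934900
step 4 [4y] zero: DF = P = 917/1000 ≈ 0.917000
step 5 [5y] zero: DF = P = 8761/10000 ≈ 0.876100
step 6 [6y] swap r/1=1357/55642: DF=(1 − 1357/55642·(0.991700+0.980200+0.934900+0.917000+0.876100))/(1+1357/55642) = 8643/10000 ≈ 0.864300
step 7 [7y] bond c/1=21/400: DF=(4683411/4000000 − 21/400·(0.991700+0.980200+0.934900+0.917000+0.876100+0.864300))/(1+21/400) = 8349/10000 ≈ 0.834900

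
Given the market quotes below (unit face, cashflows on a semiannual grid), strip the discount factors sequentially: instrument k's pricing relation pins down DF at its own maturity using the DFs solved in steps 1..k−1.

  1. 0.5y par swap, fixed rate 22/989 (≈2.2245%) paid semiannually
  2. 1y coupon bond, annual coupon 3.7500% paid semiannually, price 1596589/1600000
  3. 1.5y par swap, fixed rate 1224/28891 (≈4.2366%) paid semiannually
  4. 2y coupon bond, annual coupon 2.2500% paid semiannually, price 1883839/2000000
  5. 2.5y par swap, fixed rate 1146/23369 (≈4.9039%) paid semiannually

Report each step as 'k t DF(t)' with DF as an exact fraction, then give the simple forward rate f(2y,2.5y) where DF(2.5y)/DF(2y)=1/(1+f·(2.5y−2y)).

step 1 [0.5y] swap r/2=11/989: DF=(1 − 11/989·(0))/(1+11/989) = 989/1000 ≈ 0.989000
step 2 [1y] bond c/2=3/160: DF=(1596589/1600000 − 3/160·(0.989000))/(1+3/160) = 9613/10000 ≈ 0.961300
step 3 [1.5y] swap r/2=612/28891: DF=(1 − 612/28891·(0.989000+0.961300))/(1+612/28891) = 2347/2500 ≈ 0.938800
step 4 [2y] bond c/2=9/800: DF=(1883839/2000000 − 9/800·(0.989000+0.961300+0.938800))/(1+9/800) = 8993/10000 ≈ 0.899300
step 5 [2.5y] swap r/2=573/23369: DF=(1 − 573/23369·(0.989000+0.961300+0.938800+0.899300))/(1+573/23369) = 4427/5000 ≈ 0.885400

1 1/2 989/1000
2 1 9613/10000
3 3/2 2347/2500
4 2 8993/10000
5 5/2 4427/5000
f(2y,2.5y) = ((8993/10000)/(4427/5000) − 1)/(1/2) = 139/4427 ≈ 3.1398%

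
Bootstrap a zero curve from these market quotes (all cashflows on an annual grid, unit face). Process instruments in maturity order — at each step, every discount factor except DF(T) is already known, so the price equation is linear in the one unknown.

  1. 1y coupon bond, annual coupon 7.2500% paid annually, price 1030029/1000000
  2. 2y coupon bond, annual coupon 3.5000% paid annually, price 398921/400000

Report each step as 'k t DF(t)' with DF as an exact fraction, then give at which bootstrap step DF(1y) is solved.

1 1 2401/2500
2 2 9311/10000
DF(1y) is solved at step 1

step 1 [1y] bond c/1=29/400: DF=(1030029/1000000 − 29/400·(0))/(1+29/400) = 2401/2500 ≈ 0.960400
step 2 [2y] bond c/1=7/200: DF=(398921/400000 − 7/200·(0.960400))/(1+7/200) = 9311/10000 ≈ 0.931100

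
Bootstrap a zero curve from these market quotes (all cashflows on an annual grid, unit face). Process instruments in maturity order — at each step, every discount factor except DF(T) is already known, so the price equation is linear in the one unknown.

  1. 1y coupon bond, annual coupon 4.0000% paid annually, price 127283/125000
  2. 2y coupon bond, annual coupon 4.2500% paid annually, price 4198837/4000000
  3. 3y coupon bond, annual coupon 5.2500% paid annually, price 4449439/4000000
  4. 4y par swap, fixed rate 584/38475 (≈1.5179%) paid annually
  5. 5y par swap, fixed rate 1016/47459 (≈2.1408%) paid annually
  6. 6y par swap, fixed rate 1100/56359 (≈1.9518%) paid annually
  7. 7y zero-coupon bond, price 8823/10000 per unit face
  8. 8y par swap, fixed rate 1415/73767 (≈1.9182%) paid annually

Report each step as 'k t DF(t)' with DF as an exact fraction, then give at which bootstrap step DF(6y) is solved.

step 1 [1y] bond c/1=1/25: DF=(127283/125000 − 1/25·(0))/(1+1/25) = 9791/10000 ≈ 0.979100
step 2 [2y] bond c/1=17/400: DF=(4198837/4000000 − 17/400·(0.979100))/(1+17/400) = 967/1000 ≈ 0.967000
step 3 [3y] bond c/1=21/400: DF=(4449439/4000000 − 21/400·(0.979100+0.967000))/(1+21/400) = 4799/5000 ≈ 0.959800
step 4 [4y] swap r/1=584/38475: DF=(1 − 584/38475·(0.979100+0.967000+0.959800))/(1+584/38475) = 1177/1250 ≈ 0.941600
step 5 [5y] swap r/1=1016/47459: DF=(1 − 1016/47459·(0.979100+0.967000+0.959800+0.941600))/(1+1016/47459) = 1123/1250 ≈ 0.898400
step 6 [6y] swap r/1=1100/56359: DF=(1 − 1100/56359·(0.979100+0.967000+0.959800+0.941600+0.898400))/(1+1100/56359) = 89/100 ≈ 0.890000
step 7 [7y] zero: DF = P = 8823/10000 ≈ 0.882300
step 8 [8y] swap r/1=1415/73767: DF=(1 − 1415/73767·(0.979100+0.967000+0.959800+0.941600+0.898400+0.890000+0.882300))/(1+1415/73767) = 1717/2000 ≈ 0.858500

1 1 9791/10000
2 2 967/1000
3 3 4799/5000
4 4 1177/1250
5 5 1123/1250
6 6 89/100
7 7 8823/10000
8 8 1717/2000
DF(6y) is solved at step 6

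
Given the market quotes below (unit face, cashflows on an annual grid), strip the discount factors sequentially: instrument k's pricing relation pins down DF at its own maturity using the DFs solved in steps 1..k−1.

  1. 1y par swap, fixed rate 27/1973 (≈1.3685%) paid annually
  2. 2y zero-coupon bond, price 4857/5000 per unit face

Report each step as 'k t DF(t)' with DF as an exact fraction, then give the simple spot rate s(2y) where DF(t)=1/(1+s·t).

1 1 1973/2000
2 2 4857/5000
s(2y) = (1/(4857/5000) − 1)/(2) = 143/9714 ≈ 1.4721%

step 1 [1y] swap r/1=27/1973: DF=(1 − 27/1973·(0))/(1+27/1973) = 1973/2000 ≈ 0.986500
step 2 [2y] zero: DF = P = 4857/5000 ≈ 0.971400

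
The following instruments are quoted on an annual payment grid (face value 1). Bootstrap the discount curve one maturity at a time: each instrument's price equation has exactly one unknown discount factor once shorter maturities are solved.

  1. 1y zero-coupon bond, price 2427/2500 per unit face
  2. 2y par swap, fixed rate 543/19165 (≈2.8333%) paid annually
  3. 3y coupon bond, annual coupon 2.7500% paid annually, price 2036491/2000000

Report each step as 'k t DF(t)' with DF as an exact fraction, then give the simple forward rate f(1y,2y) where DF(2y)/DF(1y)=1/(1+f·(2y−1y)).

1 1 2427/2500
2 2 9457/10000
3 3 9397/10000
f(1y,2y) = ((2427/2500)/(9457/10000) − 1)/(1) = 251/9457 ≈ 2.6541%

step 1 [1y] zero: DF = P = 2427/2500 ≈ 0.970800
step 2 [2y] swap r/1=543/19165: DF=(1 − 543/19165·(0.970800))/(1+543/19165) = 9457/10000 ≈ 0.945700
step 3 [3y] bond c/1=11/400: DF=(2036491/2000000 − 11/400·(0.970800+0.945700))/(1+11/400) = 9397/10000 ≈ 0.939700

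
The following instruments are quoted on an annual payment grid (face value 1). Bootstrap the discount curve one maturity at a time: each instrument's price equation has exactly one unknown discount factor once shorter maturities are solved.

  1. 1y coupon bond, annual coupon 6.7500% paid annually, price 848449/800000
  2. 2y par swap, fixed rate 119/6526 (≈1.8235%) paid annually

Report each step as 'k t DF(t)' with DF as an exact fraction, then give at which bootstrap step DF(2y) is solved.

1 1 1987/2000
2 2 9643/10000
DF(2y) is solved at step 2

step 1 [1y] bond c/1=27/400: DF=(848449/800000 − 27/400·(0))/(1+27/400) = 1987/2000 ≈ 0.993500
step 2 [2y] swap r/1=119/6526: DF=(1 − 119/6526·(0.993500))/(1+119/6526) = 9643/10000 ≈ 0.964300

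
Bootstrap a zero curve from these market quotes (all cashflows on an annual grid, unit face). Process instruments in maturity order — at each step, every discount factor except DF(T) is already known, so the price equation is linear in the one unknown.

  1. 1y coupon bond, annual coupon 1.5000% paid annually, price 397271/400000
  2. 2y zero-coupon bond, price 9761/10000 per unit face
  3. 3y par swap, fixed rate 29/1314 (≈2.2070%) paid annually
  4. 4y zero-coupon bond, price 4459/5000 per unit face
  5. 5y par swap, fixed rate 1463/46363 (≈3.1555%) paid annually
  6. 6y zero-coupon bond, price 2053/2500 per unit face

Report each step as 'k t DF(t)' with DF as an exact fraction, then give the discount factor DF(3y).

step 1 [1y] bond c/1=3/200: DF=(397271/400000 − 3/200·(0))/(1+3/200) = 1957/2000 ≈ 0.978500
step 2 [2y] zero: DF = P = 9761/10000 ≈ 0.976100
step 3 [3y] swap r/1=29/1314: DF=(1 − 29/1314·(0.978500+0.976100))/(1+29/1314) = 4681/5000 ≈ 0.936200
step 4 [4y] zero: DF = P = 4459/5000 ≈ 0.891800
step 5 [5y] swap r/1=1463/46363: DF=(1 − 1463/46363·(0.978500+0.976100+0.936200+0.891800))/(1+1463/46363) = 8537/10000 ≈ 0.853700
step 6 [6y] zero: DF = P = 2053/2500 ≈ 0.821200

1 1 1957/2000
2 2 9761/10000
3 3 4681/5000
4 4 4459/5000
5 5 8537/10000
6 6 2053/2500
DF(3y) = 4681/5000 ≈ 0.936200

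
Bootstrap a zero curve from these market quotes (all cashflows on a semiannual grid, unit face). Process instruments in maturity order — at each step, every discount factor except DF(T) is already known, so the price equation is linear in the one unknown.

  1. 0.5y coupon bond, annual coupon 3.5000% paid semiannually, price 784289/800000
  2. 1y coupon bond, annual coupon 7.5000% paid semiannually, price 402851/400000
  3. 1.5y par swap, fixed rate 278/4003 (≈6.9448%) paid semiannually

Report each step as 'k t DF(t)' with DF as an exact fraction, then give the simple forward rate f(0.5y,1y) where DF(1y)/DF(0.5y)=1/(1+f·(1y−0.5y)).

step 1 [0.5y] bond c/2=7/400: DF=(784289/800000 − 7/400·(0))/(1+7/400) = 1927/2000 ≈ 0.963500
step 2 [1y] bond c/2=3/80: DF=(402851/400000 − 3/80·(0.963500))/(1+3/80) = 9359/10000 ≈ 0.935900
step 3 [1.5y] swap r/2=139/4003: DF=(1 − 139/4003·(0.963500+0.935900))/(1+139/4003) = 9027/10000 ≈ 0.902700

1 1/2 1927/2000
2 1 9359/10000
3 3/2 9027/10000
f(0.5y,1y) = ((1927/2000)/(9359/10000) − 1)/(1/2) = 552/9359 ≈ 5.8981%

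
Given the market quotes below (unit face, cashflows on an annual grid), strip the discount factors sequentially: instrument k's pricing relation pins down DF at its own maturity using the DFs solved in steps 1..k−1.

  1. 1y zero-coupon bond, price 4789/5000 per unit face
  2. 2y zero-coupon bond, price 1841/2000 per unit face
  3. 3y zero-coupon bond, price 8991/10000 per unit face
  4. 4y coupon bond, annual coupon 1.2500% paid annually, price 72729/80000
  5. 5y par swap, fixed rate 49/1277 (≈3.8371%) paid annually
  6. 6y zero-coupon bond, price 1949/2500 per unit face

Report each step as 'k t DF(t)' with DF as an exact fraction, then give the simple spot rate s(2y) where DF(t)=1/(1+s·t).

1 1 4789/5000
2 2 1841/2000
3 3 8991/10000
4 4 2159/2500
5 5 1657/2000
6 6 1949/2500
s(2y) = (1/(1841/2000) − 1)/(2) = 159/3682 ≈ 4.3183%

step 1 [1y] zero: DF = P = 4789/5000 ≈ 0.957800
step 2 [2y] zero: DF = P = 1841/2000 ≈ 0.920500
step 3 [3y] zero: DF = P = 8991/10000 ≈ 0.899100
step 4 [4y] bond c/1=1/80: DF=(72729/80000 − 1/80·(0.957800+0.920500+0.899100))/(1+1/80) = 2159/2500 ≈ 0.863600
step 5 [5y] swap r/1=49/1277: DF=(1 − 49/1277·(0.957800+0.920500+0.899100+0.863600))/(1+49/1277) = 1657/2000 ≈ 0.828500
step 6 [6y] zero: DF = P = 1949/2500 ≈ 0.779600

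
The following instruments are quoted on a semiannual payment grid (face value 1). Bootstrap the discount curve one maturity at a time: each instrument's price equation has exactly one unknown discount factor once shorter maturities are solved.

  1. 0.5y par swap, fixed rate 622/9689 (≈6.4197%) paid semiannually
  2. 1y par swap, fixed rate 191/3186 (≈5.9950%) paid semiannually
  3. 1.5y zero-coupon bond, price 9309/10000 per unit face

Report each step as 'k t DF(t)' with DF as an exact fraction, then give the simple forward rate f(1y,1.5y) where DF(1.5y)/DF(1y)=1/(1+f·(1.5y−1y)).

step 1 [0.5y] swap r/2=311/9689: DF=(1 − 311/9689·(0))/(1+311/9689) = 9689/10000 ≈ 0.968900
step 2 [1y] swap r/2=191/6372: DF=(1 − 191/6372·(0.968900))/(1+191/6372) = 9427/10000 ≈ 0.942700
step 3 [1.5y] zero: DF = P = 9309/10000 ≈ 0.930900

1 1/2 9689/10000
2 1 9427/10000
3 3/2 9309/10000
f(1y,1.5y) = ((9427/10000)/(9309/10000) − 1)/(1/2) = 236/9309 ≈ 2.5352%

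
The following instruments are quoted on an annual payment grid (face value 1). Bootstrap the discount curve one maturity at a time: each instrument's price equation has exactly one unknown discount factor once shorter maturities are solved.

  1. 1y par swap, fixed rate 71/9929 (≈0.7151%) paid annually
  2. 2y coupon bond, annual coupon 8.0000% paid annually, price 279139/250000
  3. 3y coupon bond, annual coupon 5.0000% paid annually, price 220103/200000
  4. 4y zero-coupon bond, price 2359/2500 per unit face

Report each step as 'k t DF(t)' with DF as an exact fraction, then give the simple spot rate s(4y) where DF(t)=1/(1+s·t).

1 1 9929/10000
2 2 9603/10000
3 3 9551/10000
4 4 2359/2500
s(4y) = (1/(2359/2500) − 1)/(4) = 141/9436 ≈ 1.4943%

step 1 [1y] swap r/1=71/9929: DF=(1 − 71/9929·(0))/(1+71/9929) = 9929/10000 ≈ 0.992900
step 2 [2y] bond c/1=2/25: DF=(279139/250000 − 2/25·(0.992900))/(1+2/25) = 9603/10000 ≈ 0.960300
step 3 [3y] bond c/1=1/20: DF=(220103/200000 − 1/20·(0.992900+0.960300))/(1+1/20) = 9551/10000 ≈ 0.955100
step 4 [4y] zero: DF = P = 2359/2500 ≈ 0.943600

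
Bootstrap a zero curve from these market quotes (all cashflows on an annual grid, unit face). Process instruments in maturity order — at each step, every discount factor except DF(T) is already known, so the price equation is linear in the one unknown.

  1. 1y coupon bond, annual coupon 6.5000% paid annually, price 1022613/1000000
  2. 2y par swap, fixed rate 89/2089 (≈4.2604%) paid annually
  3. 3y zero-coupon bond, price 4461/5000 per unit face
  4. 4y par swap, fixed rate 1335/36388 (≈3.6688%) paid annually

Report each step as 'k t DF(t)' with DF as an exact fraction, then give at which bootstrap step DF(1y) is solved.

1 1 4801/5000
2 2 9199/10000
3 3 4461/5000
4 4 1733/2000
DF(1y) is solved at step 1

step 1 [1y] bond c/1=13/200: DF=(1022613/1000000 − 13/200·(0))/(1+13/200) = 4801/5000 ≈ 0.960200
step 2 [2y] swap r/1=89/2089: DF=(1 − 89/2089·(0.960200))/(1+89/2089) = 9199/10000 ≈ 0.919900
step 3 [3y] zero: DF = P = 4461/5000 ≈ 0.892200
step 4 [4y] swap r/1=1335/36388: DF=(1 − 1335/36388·(0.960200+0.919900+0.892200))/(1+1335/36388) = 1733/2000 ≈ 0.866500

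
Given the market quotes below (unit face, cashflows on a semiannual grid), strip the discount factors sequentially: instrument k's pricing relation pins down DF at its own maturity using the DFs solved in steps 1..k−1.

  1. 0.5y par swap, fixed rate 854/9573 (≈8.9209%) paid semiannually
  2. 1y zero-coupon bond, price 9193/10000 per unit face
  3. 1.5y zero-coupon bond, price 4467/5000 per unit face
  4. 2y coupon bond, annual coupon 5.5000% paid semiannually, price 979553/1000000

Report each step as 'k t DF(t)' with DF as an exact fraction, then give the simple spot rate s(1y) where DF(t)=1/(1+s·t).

step 1 [0.5y] swap r/2=427/9573: DF=(1 − 427/9573·(0))/(1+427/9573) = 9573/10000 ≈ 0.957300
step 2 [1y] zero: DF = P = 9193/10000 ≈ 0.919300
step 3 [1.5y] zero: DF = P = 4467/5000 ≈ 0.893400
step 4 [2y] bond c/2=11/400: DF=(979553/1000000 − 11/400·(0.957300+0.919300+0.893400))/(1+11/400) = 1099/1250 ≈ 0.879200

1 1/2 9573/10000
2 1 9193/10000
3 3/2 4467/5000
4 2 1099/1250
s(1y) = (1/(9193/10000) − 1)/(1) = 807/9193 ≈ 8.7784%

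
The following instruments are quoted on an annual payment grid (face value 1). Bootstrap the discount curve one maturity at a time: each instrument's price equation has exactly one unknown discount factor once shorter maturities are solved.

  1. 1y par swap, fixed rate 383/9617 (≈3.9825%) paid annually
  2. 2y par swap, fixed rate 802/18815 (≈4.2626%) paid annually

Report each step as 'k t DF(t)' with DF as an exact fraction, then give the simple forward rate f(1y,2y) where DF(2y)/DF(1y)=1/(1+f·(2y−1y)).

step 1 [1y] swap r/1=383/9617: DF=(1 − 383/9617·(0))/(1+383/9617) = 9617/10000 ≈ 0.961700
step 2 [2y] swap r/1=802/18815: DF=(1 − 802/18815·(0.961700))/(1+802/18815) = 4599/5000 ≈ 0.919800

1 1 9617/10000
2 2 4599/5000
f(1y,2y) = ((9617/10000)/(4599/5000) − 1)/(1) = 419/9198 ≈ 4.5553%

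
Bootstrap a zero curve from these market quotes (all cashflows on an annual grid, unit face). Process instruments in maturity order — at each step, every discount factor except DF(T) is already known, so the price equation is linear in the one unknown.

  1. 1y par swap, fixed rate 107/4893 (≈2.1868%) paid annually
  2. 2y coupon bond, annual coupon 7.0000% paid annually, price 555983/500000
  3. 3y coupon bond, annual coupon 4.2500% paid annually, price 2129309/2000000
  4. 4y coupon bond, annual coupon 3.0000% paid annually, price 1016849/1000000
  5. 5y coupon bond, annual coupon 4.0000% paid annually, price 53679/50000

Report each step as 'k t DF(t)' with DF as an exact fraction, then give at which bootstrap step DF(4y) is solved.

1 1 4893/5000
2 2 1219/1250
3 3 1177/1250
4 4 9029/10000
5 5 4431/5000
DF(4y) is solved at step 4

step 1 [1y] swap r/1=107/4893: DF=(1 − 107/4893·(0))/(1+107/4893) = 4893/5000 ≈ 0.978600
step 2 [2y] bond c/1=7/100: DF=(555983/500000 − 7/100·(0.978600))/(1+7/100) = 1219/1250 ≈ 0.975200
step 3 [3y] bond c/1=17/400: DF=(2129309/2000000 − 17/400·(0.978600+0.975200))/(1+17/400) = 1177/1250 ≈ 0.941600
step 4 [4y] bond c/1=3/100: DF=(1016849/1000000 − 3/100·(0.978600+0.975200+0.941600))/(1+3/100) = 9029/10000 ≈ 0.902900
step 5 [5y] bond c/1=1/25: DF=(53679/50000 − 1/25·(0.978600+0.975200+0.941600+0.902900))/(1+1/25) = 4431/5000 ≈ 0.886200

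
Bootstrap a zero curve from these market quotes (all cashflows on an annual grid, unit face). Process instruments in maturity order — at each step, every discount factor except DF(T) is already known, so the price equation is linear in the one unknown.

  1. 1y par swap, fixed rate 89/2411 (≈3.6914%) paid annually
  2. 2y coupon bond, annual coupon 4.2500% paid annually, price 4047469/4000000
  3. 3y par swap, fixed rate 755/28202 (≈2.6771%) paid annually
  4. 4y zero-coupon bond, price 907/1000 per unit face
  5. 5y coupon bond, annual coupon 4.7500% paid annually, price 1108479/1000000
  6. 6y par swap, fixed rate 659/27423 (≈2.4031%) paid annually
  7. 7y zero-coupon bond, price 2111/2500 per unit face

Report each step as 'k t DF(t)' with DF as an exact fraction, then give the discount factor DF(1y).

step 1 [1y] swap r/1=89/2411: DF=(1 − 89/2411·(0))/(1+89/2411) = 2411/2500 ≈ 0.964400
step 2 [2y] bond c/1=17/400: DF=(4047469/4000000 − 17/400·(0.964400))/(1+17/400) = 9313/10000 ≈ 0.931300
step 3 [3y] swap r/1=755/28202: DF=(1 − 755/28202·(0.964400+0.931300))/(1+755/28202) = 1849/2000 ≈ 0.924500
step 4 [4y] zero: DF = P = 907/1000 ≈ 0.907000
step 5 [5y] bond c/1=19/400: DF=(1108479/1000000 − 19/400·(0.964400+0.931300+0.924500+0.907000))/(1+19/400) = 2223/2500 ≈ 0.889200
step 6 [6y] swap r/1=659/27423: DF=(1 − 659/27423·(0.964400+0.931300+0.924500+0.907000+0.889200))/(1+659/27423) = 4341/5000 ≈ 0.868200
step 7 [7y] zero: DF = P = 2111/2500 ≈ 0.844400

1 1 2411/2500
2 2 9313/10000
3 3 1849/2000
4 4 907/1000
5 5 2223/2500
6 6 4341/5000
7 7 2111/2500
DF(1y) = 2411/2500 ≈ 0.964400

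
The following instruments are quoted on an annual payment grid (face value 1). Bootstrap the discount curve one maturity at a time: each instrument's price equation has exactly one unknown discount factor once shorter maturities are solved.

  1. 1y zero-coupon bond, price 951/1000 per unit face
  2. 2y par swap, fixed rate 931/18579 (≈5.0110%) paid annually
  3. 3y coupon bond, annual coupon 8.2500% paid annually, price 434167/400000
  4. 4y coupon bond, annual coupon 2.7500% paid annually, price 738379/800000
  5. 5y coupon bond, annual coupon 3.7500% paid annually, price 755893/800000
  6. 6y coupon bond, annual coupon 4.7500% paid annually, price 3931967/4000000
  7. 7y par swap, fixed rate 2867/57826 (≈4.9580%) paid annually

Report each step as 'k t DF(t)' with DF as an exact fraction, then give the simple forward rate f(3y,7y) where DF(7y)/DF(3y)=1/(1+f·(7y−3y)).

1 1 951/1000
2 2 9069/10000
3 3 8611/10000
4 4 1651/2000
5 5 3913/5000
6 6 3711/5000
7 7 7133/10000
f(3y,7y) = ((8611/10000)/(7133/10000) − 1)/(4) = 739/14266 ≈ 5.1801%

step 1 [1y] zero: DF = P = 951/1000 ≈ 0.951000
step 2 [2y] swap r/1=931/18579: DF=(1 − 931/18579·(0.951000))/(1+931/18579) = 9069/10000 ≈ 0.906900
step 3 [3y] bond c/1=33/400: DF=(434167/400000 − 33/400·(0.951000+0.906900))/(1+33/400) = 8611/10000 ≈ 0.861100
step 4 [4y] bond c/1=11/400: DF=(738379/800000 − 11/400·(0.951000+0.906900+0.861100))/(1+11/400) = 1651/2000 ≈ 0.825500
step 5 [5y] bond c/1=3/80: DF=(755893/800000 − 3/80·(0.951000+0.906900+0.861100+0.825500))/(1+3/80) = 3913/5000 ≈ 0.782600
step 6 [6y] bond c/1=19/400: DF=(3931967/4000000 − 19/400·(0.951000+0.906900+0.861100+0.825500+0.782600))/(1+19/400) = 3711/5000 ≈ 0.742200
step 7 [7y] swap r/1=2867/57826: DF=(1 − 2867/57826·(0.951000+0.906900+0.861100+0.825500+0.782600+0.742200))/(1+2867/57826) = 7133/10000 ≈ 0.713300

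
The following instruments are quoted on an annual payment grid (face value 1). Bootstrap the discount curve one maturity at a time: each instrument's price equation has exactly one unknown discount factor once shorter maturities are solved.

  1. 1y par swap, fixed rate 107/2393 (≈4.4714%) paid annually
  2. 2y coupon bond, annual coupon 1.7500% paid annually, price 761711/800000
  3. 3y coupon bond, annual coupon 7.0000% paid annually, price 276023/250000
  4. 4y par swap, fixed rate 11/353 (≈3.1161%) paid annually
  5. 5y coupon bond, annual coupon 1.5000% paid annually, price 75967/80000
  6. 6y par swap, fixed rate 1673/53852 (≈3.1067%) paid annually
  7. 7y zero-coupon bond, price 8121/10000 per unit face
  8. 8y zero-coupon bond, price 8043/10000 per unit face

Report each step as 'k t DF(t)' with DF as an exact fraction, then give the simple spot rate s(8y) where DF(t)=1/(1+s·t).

1 1 2393/2500
2 2 9193/10000
3 3 9091/10000
4 4 1107/1250
5 5 8813/10000
6 6 8327/10000
7 7 8121/10000
8 8 8043/10000
s(8y) = (1/(8043/10000) − 1)/(8) = 1957/64344 ≈ 3.0415%

step 1 [1y] swap r/1=107/2393: DF=(1 − 107/2393·(0))/(1+107/2393) = 2393/2500 ≈ 0.957200
step 2 [2y] bond c/1=7/400: DF=(761711/800000 − 7/400·(0.957200))/(1+7/400) = 9193/10000 ≈ 0.919300
step 3 [3y] bond c/1=7/100: DF=(276023/250000 − 7/100·(0.957200+0.919300))/(1+7/100) = 9091/10000 ≈ 0.909100
step 4 [4y] swap r/1=11/353: DF=(1 − 11/353·(0.957200+0.919300+0.909100))/(1+11/353) = 1107/1250 ≈ 0.885600
step 5 [5y] bond c/1=3/200: DF=(75967/80000 − 3/200·(0.957200+0.919300+0.909100+0.885600))/(1+3/200) = 8813/10000 ≈ 0.881300
step 6 [6y] swap r/1=1673/53852: DF=(1 − 1673/53852·(0.957200+0.919300+0.909100+0.885600+0.881300))/(1+1673/53852) = 8327/10000 ≈ 0.832700
step 7 [7y] zero: DF = P = 8121/10000 ≈ 0.812100
step 8 [8y] zero: DF = P = 8043/10000 ≈ 0.804300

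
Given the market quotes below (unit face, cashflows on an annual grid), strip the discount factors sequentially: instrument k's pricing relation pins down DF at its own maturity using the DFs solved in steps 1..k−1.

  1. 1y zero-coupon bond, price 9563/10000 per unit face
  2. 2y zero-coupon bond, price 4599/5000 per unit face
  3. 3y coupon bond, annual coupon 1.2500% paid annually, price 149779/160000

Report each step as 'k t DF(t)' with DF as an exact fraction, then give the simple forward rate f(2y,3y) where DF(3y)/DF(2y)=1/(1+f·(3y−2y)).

step 1 [1y] zero: DF = P = 9563/10000 ≈ 0.956300
step 2 [2y] zero: DF = P = 4599/5000 ≈ 0.919800
step 3 [3y] bond c/1=1/80: DF=(149779/160000 − 1/80·(0.956300+0.919800))/(1+1/80) = 4507/5000 ≈ 0.901400

1 1 9563/10000
2 2 4599/5000
3 3 4507/5000
f(2y,3y) = ((4599/5000)/(4507/5000) − 1)/(1) = 92/4507 ≈ 2.0413%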